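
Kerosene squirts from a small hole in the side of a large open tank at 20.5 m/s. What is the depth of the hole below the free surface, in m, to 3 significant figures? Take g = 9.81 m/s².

h = 21.4 m

Inverting v = √(2gh) gives h = v² / 2g.
h = 20.5²/(2·9.81) = 420/19.62 = 21.4 m.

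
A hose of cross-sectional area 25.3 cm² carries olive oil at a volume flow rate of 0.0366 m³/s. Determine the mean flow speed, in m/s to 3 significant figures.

v ≈ 14.5 m/s

Q = 0.0366 m³/s = 0.0366 m³/s.
v = Q/A = 0.0366 / 0.00253 = 14.5 m/s.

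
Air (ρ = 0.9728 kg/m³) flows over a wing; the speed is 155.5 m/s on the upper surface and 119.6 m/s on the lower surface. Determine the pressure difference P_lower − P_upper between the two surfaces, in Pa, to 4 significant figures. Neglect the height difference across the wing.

Bernoulli (same height): P_lower − P_upper = ½ρ(v_upper² − v_lower²).
ΔP = ½·0.9728·(155.5² − 119.6²) = 4804 Pa.

ΔP = 4804 Pa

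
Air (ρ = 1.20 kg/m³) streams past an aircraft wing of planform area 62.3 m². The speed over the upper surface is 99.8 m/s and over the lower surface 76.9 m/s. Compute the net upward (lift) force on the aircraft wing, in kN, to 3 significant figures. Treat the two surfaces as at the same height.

With equal heights on the two surfaces, Bernoulli gives P_lower − P_upper = ½ρ(v_upper² − v_lower²).
ΔP = ½·1.20·(99.8² − 76.9²) = 2430 Pa.
Lift = ΔP · A = 2430 × 62.3 = 151000 N.

F ≈ 151 kN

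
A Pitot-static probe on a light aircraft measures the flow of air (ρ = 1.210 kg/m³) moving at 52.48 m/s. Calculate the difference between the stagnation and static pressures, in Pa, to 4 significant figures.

Bernoulli between the free stream and the stagnation point: ½ρv² = P_stag − P_static.
ΔP = ½·1.210·52.48² = 1666 Pa.

ΔP = 1666 Pa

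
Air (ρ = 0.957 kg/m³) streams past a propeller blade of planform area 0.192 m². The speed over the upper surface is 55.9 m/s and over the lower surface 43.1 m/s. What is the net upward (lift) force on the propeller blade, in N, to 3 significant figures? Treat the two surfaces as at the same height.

F ≈ 116 N

From P + ½ρv² = const at equal height, P_low − P_up = ½ρ(v_up² − v_low²).
ΔP = ½·0.957·(55.9² − 43.1²) = 606 Pa.
Lift = ΔP · A = 606 × 0.192 = 116 N.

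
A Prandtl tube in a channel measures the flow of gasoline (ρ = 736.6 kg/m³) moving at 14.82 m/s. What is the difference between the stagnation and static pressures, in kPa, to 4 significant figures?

The dynamic pressure equals the rise in static pressure at the stagnation point: ΔP = ½ρv².
ΔP = ½·736.6·14.82² = 80890 Pa.

80.89 kPa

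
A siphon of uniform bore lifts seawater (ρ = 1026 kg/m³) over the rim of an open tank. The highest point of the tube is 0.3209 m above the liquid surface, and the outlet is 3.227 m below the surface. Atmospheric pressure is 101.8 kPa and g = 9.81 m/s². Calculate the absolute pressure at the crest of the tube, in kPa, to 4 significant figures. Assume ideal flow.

Bernoulli surface→outlet gives ½v² = g·h_out, so v = √(2·9.81·3.227) = 7.957 m/s.
The bore is uniform, so the speed at the crest is the same v. Bernoulli surface→crest: P_atm = P_top + ½ρv² + ρg·h_top.
P_top = 101800 − ½·1026·7.957² − 1026·9.81·0.3209 = 66090 Pa.

P_top ≈ 66.09 kPa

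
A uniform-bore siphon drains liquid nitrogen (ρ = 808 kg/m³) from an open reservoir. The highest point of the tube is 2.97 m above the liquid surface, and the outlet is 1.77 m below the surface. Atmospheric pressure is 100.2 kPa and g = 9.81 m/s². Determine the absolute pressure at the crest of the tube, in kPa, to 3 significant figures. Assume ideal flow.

The outlet speed comes from Torricelli: v = √(2g·1.77) = 5.89 m/s.
The bore is uniform, so the speed at the crest is the same v. Bernoulli surface→crest: P_atm = P_top + ½ρv² + ρg·h_top.
P_top = 100200 − ½·808·5.89² − 808·9.81·2.97 = 62600 Pa.

P_top ≈ 62.6 kPa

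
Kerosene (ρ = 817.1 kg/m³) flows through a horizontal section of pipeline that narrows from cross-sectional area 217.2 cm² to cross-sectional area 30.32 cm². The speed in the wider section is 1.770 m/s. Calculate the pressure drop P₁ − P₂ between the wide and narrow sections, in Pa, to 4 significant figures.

By continuity, v₂ = v₁·A₁/A₂ = 1.770·(217.2/30.32) = 12.68 m/s.
The pipe is horizontal, so Bernoulli reduces to P₁ + ½ρv₁² = P₂ + ½ρv₂².
P₁ − P₂ = ½·817.1·(12.68² − 1.770²) = ½·817.1·157.6 = 64400 Pa.

ΔP = 64400 Pa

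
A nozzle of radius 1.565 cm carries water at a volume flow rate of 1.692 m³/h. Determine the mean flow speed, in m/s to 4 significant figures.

v ≈ 0.6108 m/s

Q = 1.692 m³/h = 0.0004700 m³/s.
v = Q/A = 0.0004700 / 0.0007694 = 0.6108 m/s.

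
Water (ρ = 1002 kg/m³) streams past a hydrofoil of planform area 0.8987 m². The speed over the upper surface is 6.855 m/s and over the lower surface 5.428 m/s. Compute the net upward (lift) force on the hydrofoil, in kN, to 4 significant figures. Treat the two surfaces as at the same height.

With equal heights on the two surfaces, Bernoulli gives P_lower − P_upper = ½ρ(v_upper² − v_lower²).
ΔP = ½·1002·(6.855² − 5.428²) = 8781 Pa.
Lift = ΔP · A = 8781 × 0.8987 = 7892 N.

F ≈ 7.892 kN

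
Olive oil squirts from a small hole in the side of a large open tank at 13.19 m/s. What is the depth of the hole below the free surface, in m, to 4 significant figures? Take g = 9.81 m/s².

Torricelli: v = √(2gh), so h = v²/(2g).
h = 13.19²/(2·9.81) = 174.0/19.62 = 8.867 m.

h ≈ 8.867 m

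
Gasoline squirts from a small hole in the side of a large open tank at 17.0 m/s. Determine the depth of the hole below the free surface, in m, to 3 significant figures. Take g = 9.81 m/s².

For a small hole in a large open tank, ½v² = gh, giving h = v²/(2g).
h = 17.0²/(2·9.81) = 289/19.62 = 14.7 m.

h ≈ 14.7 m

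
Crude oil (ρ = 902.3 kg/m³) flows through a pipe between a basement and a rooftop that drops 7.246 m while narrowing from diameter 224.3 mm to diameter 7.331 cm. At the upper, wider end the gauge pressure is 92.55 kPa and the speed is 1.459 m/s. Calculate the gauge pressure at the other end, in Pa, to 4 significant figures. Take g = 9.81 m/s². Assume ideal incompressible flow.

The volume flow rate is constant, so v₂ = (A₁/A₂)v₁ = (395.1/42.21)·1.459 = 13.66 m/s.
Applying Bernoulli between the two ends and solving for P₂: P₂ = P₁ + ½ρ(v₁² − v₂²) − ρgΔh.
P₂ = 92550 + ½·902.3·(1.459² − 13.66²) − 902.3·9.81·(−7.246) = 92550 + (-83200) − (-64140) = 73490 Pa.

P₂ ≈ 73490 Pa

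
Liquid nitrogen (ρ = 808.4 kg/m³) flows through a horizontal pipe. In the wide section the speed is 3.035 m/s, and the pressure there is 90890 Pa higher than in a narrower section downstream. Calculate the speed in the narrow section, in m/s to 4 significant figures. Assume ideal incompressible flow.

Along the level pipe P + ½ρv² is conserved, hence v₂² = v₁² + 2(P₁ − P₂)/ρ.
v₂ = √(3.035² + 2·90890/808.4) = √(9.211 + 224.9) = 15.30 m/s.

v₂ ≈ 15.30 m/s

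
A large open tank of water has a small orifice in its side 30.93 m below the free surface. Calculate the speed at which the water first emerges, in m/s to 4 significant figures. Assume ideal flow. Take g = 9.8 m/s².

v ≈ 24.62 m/s

With the surface at rest and both surface and jet at atmospheric pressure, Bernoulli gives ρg h = ½ρv², so v = √(2gh) = √(2·9.8·30.93) = 24.62 m/s.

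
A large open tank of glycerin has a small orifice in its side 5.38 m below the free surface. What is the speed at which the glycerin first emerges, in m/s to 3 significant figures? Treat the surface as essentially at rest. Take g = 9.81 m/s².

Torricelli's result v = √(2gh) gives v = √(2·9.81·5.38) = 10.3 m/s.

v ≈ 10.3 m/s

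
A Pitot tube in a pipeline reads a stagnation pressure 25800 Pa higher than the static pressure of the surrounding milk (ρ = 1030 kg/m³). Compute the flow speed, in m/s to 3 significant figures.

7.08 m/s

The dynamic pressure equals the rise in static pressure at the stagnation point: ΔP = ½ρv².
v = √(2ΔP/ρ) = √(2·25800/1030) = 7.08 m/s.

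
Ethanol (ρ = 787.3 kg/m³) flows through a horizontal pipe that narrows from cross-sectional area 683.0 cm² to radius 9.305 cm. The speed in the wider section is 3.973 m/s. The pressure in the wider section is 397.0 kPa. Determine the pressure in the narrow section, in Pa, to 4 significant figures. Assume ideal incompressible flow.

Continuity gives A₁v₁ = A₂v₂, so v₂ = (683.0 cm²)/(272.0 cm²) × 3.973 m/s = 9.976 m/s.
With no height change, Bernoulli's equation is P₁ + ½ρv₁² = P₂ + ½ρv₂².
P₂ = P₁ − ½ρ(v₂² − v₁²) = 397000 − ½·787.3·(9.976² − 3.973²) = 397000 − 32960 = 364000 Pa.

P₂ ≈ 364000 Pa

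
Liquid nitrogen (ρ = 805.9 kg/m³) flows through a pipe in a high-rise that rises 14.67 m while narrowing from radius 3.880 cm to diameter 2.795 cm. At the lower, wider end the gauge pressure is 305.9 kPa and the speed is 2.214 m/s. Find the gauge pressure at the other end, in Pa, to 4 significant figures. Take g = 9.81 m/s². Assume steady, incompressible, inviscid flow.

The volume flow rate is constant, so v₂ = (A₁/A₂)v₁ = (47.29/6.136)·2.214 = 17.07 m/s.
Applying Bernoulli between the two ends and solving for P₂: P₂ = P₁ + ½ρ(v₁² − v₂²) − ρgΔh.
P₂ = 305900 + ½·805.9·(2.214² − 17.07²) − 805.9·9.81·(+14.67) = 305900 + (-115400) − (116000) = 74530 Pa.

74530 Pa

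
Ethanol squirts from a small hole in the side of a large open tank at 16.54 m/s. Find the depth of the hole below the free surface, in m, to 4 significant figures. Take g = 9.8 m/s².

For a small hole in a large open tank, ½v² = gh, giving h = v²/(2g).
h = 16.54²/(2·9.8) = 273.6/19.60 = 13.96 m.

h ≈ 13.96 m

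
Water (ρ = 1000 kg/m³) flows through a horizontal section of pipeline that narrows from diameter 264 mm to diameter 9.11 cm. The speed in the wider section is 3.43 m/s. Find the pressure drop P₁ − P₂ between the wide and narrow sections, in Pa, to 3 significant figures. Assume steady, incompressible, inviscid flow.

409000 Pa

The volume flow rate is constant, so v₂ = (A₁/A₂)v₁ = (547/65.2)·3.43 = 28.8 m/s.
Bernoulli (h₁ = h₂): P₁ − P₂ = ½ρ(v₂² − v₁²).
P₁ − P₂ = ½·1000·(28.8² − 3.43²) = ½·1000·818 = 409000 Pa.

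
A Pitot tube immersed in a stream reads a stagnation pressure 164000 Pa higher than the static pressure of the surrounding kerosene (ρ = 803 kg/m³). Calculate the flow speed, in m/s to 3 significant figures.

v ≈ 20.2 m/s

Bernoulli between the free stream and the stagnation point: ½ρv² = P_stag − P_static.
v = √(2ΔP/ρ) = √(2·164000/803) = 20.2 m/s.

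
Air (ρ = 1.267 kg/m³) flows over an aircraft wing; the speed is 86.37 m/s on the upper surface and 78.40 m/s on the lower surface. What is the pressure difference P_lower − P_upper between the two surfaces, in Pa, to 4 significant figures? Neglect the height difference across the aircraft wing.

ΔP ≈ 831.9 Pa

The pressure is lower where the speed is higher: ΔP = ½ρ(v_up² − v_low²).
ΔP = ½·1.267·(86.37² − 78.40²) = 831.9 Pa.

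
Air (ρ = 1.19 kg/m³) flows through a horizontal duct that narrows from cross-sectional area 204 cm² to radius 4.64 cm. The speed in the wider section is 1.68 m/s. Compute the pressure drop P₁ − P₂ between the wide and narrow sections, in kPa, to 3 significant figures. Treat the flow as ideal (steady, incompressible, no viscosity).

ΔP = 0.0136 kPa

By continuity, v₂ = v₁·A₁/A₂ = 1.68·(204/67.6) = 5.07 m/s.
Along the horizontal streamline, P + ½ρv² is constant.
P₁ − P₂ = ½·1.19·(5.07² − 1.68²) = ½·1.19·22.9 = 13.6 Pa.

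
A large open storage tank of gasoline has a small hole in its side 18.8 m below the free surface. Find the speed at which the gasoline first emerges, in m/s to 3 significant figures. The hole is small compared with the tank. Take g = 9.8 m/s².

The surface is effectively still and both ends are open, so ½v² = gh and v = √(2·9.8·18.8) = 19.2 m/s.

19.2 m/s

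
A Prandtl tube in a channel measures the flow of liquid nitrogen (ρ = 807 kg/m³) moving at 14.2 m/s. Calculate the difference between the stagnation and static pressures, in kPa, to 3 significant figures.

Bernoulli between the free stream and the stagnation point: ½ρv² = P_stag − P_static.
ΔP = ½·807·14.2² = 81400 Pa.

81.4 kPa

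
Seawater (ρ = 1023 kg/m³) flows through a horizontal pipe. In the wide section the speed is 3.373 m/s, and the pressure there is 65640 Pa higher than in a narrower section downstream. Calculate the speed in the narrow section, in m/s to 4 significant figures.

Along the level pipe P + ½ρv² is conserved, hence v₂² = v₁² + 2(P₁ − P₂)/ρ.
v₂ = √(3.373² + 2·65640/1023) = √(11.38 + 128.3) = 11.82 m/s.

v₂ ≈ 11.82 m/s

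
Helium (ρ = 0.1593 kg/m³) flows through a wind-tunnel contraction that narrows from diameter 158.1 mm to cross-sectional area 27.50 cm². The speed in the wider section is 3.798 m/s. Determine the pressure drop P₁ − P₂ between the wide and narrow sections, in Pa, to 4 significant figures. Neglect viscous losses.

ΔP = 57.40 Pa

Mass conservation (A₁v₁ = A₂v₂) gives v₂ = 3.798 × 196.3/27.50 = 27.11 m/s.
Along the horizontal streamline, P + ½ρv² is constant.
P₁ − P₂ = ½·0.1593·(27.11² − 3.798²) = ½·0.1593·720.7 = 57.40 Pa.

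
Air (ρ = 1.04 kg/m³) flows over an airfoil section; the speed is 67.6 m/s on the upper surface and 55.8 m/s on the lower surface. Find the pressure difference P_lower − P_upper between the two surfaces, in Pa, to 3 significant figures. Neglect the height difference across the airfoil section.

ΔP ≈ 757 Pa

The pressure is lower where the speed is higher: ΔP = ½ρ(v_up² − v_low²).
ΔP = ½·1.04·(67.6² − 55.8²) = 757 Pa.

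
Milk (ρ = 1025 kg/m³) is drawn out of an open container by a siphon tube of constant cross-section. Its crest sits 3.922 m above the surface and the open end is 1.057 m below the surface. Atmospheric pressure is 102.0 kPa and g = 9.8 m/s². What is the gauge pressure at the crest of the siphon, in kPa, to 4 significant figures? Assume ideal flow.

P_gauge ≈ -50.01 kPa

From the surface to the outlet (both open to atmosphere, surface at rest): v = √(2g·h_out) = √(2·9.8·1.057) = 4.552 m/s.
The bore is uniform, so the speed at the crest is the same v. Bernoulli surface→crest: P_atm = P_top + ½ρv² + ρg·h_top.
P_top = 102000 − ½·1025·4.552² − 1025·9.8·3.922 = 51990 Pa. So P_gauge = P_top − P_atm = -50010 Pa.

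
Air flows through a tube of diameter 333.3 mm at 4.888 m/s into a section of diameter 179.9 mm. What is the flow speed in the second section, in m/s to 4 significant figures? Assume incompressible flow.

v₂ ≈ 16.78 m/s

Continuity gives A₁v₁ = A₂v₂, so v₂ = (872.5 cm²)/(254.2 cm²) × 4.888 m/s = 16.78 m/s.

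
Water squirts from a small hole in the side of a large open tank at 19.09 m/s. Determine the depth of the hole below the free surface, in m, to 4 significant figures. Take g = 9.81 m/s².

Inverting v = √(2gh) gives h = v² / 2g.
h = 19.09²/(2·9.81) = 364.4/19.62 = 18.57 m.

h = 18.57 m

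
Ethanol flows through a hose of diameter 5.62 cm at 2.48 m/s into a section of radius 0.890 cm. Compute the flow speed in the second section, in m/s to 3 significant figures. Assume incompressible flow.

v₂ = 24.7 m/s

By continuity, v₂ = v₁·A₁/A₂ = 2.48·(24.8/2.49) = 24.7 m/s.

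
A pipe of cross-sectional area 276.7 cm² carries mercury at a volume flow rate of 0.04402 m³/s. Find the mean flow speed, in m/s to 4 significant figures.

Q = 0.04402 m³/s = 0.04402 m³/s.
v = Q/A = 0.04402 / 0.02767 = 1.591 m/s.

v = 1.591 m/s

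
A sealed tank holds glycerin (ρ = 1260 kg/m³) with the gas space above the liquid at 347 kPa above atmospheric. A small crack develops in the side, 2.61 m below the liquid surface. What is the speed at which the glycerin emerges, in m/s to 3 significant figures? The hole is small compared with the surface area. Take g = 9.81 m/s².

v = 24.5 m/s

Take point 1 at the surface (v₁ ≈ 0) and point 2 at the hole (at atmospheric pressure). Bernoulli: P₁ + ρg h = P_atm + ½ρv₂².
With P₁ − P_atm = 347000 Pa, v₂ = √(2gh + 2ΔP/ρ) = √(2·9.81·2.61 + 2·347000/1260) = 24.5 m/s.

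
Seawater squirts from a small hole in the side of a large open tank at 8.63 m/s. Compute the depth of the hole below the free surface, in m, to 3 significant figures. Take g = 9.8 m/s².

Torricelli: v = √(2gh), so h = v²/(2g).
h = 8.63²/(2·9.8) = 74.5/19.60 = 3.80 m.

h ≈ 3.80 m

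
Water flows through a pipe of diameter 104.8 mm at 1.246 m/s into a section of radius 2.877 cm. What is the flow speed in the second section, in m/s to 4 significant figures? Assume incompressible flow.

The volume flow rate is constant, so v₂ = (A₁/A₂)v₁ = (86.26/26.00)·1.246 = 4.133 m/s.

4.133 m/s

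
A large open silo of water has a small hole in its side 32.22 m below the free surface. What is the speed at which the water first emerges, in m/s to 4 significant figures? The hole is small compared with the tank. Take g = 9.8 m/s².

v ≈ 25.13 m/s

Bernoulli from surface to hole (P equal, v_surface ≈ 0): v = √(2gh) = √(2×9.8×32.22) = 25.13 m/s.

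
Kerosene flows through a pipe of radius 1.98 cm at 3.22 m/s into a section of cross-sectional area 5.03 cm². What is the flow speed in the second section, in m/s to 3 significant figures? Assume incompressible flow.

The volume flow rate is constant, so v₂ = (A₁/A₂)v₁ = (12.3/5.03)·3.22 = 7.88 m/s.

v₂ = 7.88 m/s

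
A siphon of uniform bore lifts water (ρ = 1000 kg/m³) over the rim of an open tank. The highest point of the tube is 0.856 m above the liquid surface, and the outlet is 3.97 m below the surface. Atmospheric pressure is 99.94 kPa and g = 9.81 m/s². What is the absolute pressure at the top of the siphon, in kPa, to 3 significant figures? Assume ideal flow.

P_top = 52.6 kPa

The outlet speed comes from Torricelli: v = √(2g·3.97) = 8.83 m/s.
The bore is uniform, so the speed at the crest is the same v. Bernoulli surface→crest: P_atm = P_top + ½ρv² + ρg·h_top.
P_top = 99940 − ½·1000·8.83² − 1000·9.81·0.856 = 52600 Pa.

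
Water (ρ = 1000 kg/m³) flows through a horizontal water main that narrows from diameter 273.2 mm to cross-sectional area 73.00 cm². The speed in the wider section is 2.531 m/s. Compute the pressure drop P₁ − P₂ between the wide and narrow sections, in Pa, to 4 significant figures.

ΔP ≈ 203300 Pa

Continuity gives A₁v₁ = A₂v₂, so v₂ = (586.2 cm²)/(73.00 cm²) × 2.531 m/s = 20.32 m/s.
Along the horizontal streamline, P + ½ρv² is constant.
P₁ − P₂ = ½·1000·(20.32² − 2.531²) = ½·1000·406.7 = 203300 Pa.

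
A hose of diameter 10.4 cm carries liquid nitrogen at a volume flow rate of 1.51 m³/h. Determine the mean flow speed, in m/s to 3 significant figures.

v ≈ 0.0494 m/s

Q = 1.51 m³/h = 0.000419 m³/s.
v = Q/A = 0.000419 / 0.00849 = 0.0494 m/s.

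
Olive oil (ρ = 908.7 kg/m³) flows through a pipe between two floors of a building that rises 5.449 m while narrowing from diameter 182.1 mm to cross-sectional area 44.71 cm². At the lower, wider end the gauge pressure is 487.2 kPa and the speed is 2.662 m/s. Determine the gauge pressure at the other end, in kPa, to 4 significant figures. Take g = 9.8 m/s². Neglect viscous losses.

The volume flow rate is constant, so v₂ = (A₁/A₂)v₁ = (260.4/44.71)·2.662 = 15.51 m/s.
Bernoulli: P₁ + ½ρv₁² + ρg h₁ = P₂ + ½ρv₂² + ρg h₂, so P₂ = P₁ + ½ρ(v₁² − v₂²) − ρg(h₂ − h₁).
P₂ = 487200 + ½·908.7·(2.662² − 15.51²) − 908.7·9.8·(+5.449) = 487200 + (-106000) − (48520) = 332600 Pa.

P₂ ≈ 332.6 kPa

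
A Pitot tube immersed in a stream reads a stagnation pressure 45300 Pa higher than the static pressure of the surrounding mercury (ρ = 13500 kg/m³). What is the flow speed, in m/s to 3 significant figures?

v = 2.59 m/s

At the stagnation point the flow is brought to rest, so Bernoulli gives P_stag − P_static = ½ρv².
v = √(2ΔP/ρ) = √(2·45300/13500) = 2.59 m/s.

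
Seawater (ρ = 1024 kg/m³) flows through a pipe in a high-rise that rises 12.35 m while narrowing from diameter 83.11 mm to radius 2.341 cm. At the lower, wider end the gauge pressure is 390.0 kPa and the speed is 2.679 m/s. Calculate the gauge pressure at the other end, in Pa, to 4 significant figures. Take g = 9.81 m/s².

233100 Pa

Mass conservation (A₁v₁ = A₂v₂) gives v₂ = 2.679 × 54.25/17.22 = 8.441 m/s.
Bernoulli: P₁ + ½ρv₁² + ρg h₁ = P₂ + ½ρv₂² + ρg h₂, so P₂ = P₁ + ½ρ(v₁² − v₂²) − ρg(h₂ − h₁).
P₂ = 390000 + ½·1024·(2.679² − 8.441²) − 1024·9.81·(+12.35) = 390000 + (-32810) − (124100) = 233100 Pa.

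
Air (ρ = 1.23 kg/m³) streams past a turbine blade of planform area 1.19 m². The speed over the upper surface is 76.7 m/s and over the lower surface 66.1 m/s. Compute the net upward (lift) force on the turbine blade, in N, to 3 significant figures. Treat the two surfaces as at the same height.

From P + ½ρv² = const at equal height, P_low − P_up = ½ρ(v_up² − v_low²).
ΔP = ½·1.23·(76.7² − 66.1²) = 931 Pa.
Lift = ΔP · A = 931 × 1.19 = 1110 N.

F ≈ 1110 N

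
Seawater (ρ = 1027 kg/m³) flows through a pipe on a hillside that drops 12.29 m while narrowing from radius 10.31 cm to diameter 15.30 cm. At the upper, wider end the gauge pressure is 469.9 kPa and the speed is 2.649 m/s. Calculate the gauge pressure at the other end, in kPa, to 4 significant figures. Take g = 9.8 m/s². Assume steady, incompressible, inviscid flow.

P₂ ≈ 585.3 kPa

The volume flow rate is constant, so v₂ = (A₁/A₂)v₁ = (333.9/183.9)·2.649 = 4.811 m/s.
Applying Bernoulli between the two ends and solving for P₂: P₂ = P₁ + ½ρ(v₁² − v₂²) − ρgΔh.
P₂ = 469900 + ½·1027·(2.649² − 4.811²) − 1027·9.8·(−12.29) = 469900 + (-8284) − (-123700) = 585300 Pa.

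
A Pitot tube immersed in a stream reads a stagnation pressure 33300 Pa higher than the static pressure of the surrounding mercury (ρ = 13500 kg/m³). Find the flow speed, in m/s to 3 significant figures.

v ≈ 2.22 m/s

At the stagnation point the flow is brought to rest, so Bernoulli gives P_stag − P_static = ½ρv².
v = √(2ΔP/ρ) = √(2·33300/13500) = 2.22 m/s.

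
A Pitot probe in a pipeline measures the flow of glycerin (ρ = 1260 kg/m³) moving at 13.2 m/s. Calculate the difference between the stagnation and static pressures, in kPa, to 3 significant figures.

At the stagnation point the flow is brought to rest, so Bernoulli gives P_stag − P_static = ½ρv².
ΔP = ½·1260·13.2² = 110000 Pa.

110 kPa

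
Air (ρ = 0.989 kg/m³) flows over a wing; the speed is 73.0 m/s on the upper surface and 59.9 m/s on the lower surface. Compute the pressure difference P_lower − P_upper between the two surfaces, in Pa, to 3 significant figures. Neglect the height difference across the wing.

With negligible Δh, P + ½ρv² is constant, so P_low − P_up = ½ρ(v_up² − v_low²).
ΔP = ½·0.989·(73.0² − 59.9²) = 861 Pa.

861 Pa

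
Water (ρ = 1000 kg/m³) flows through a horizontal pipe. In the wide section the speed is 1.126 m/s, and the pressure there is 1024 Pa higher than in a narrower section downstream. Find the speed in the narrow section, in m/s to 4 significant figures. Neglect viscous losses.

With h₁ = h₂, rearranging Bernoulli gives v₂ = √(v₁² + 2ΔP/ρ).
v₂ = √(1.126² + 2·1024/1000) = √(1.268 + 2.048) = 1.821 m/s.

v₂ = 1.821 m/s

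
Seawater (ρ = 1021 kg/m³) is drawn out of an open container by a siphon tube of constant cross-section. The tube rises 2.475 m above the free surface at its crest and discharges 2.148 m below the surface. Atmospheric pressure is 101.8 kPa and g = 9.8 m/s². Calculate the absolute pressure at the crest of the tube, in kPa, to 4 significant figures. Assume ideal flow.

From the surface to the outlet (both open to atmosphere, surface at rest): v = √(2g·h_out) = √(2·9.8·2.148) = 6.489 m/s.
The bore is uniform, so the speed at the crest is the same v. Bernoulli surface→crest: P_atm = P_top + ½ρv² + ρg·h_top.
P_top = 101800 − ½·1021·6.489² − 1021·9.8·2.475 = 55540 Pa.

55.54 kPa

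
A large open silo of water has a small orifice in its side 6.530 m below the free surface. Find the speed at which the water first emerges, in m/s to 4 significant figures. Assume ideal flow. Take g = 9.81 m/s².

v = 11.32 m/s

With the surface at rest and both surface and jet at atmospheric pressure, Bernoulli gives ρg h = ½ρv², so v = √(2gh) = √(2·9.81·6.530) = 11.32 m/s.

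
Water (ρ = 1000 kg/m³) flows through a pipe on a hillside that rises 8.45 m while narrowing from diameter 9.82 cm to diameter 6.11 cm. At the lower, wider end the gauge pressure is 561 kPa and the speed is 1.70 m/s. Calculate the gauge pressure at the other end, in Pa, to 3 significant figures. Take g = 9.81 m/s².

Continuity gives A₁v₁ = A₂v₂, so v₂ = (75.7 cm²)/(29.3 cm²) × 1.70 m/s = 4.39 m/s.
Applying Bernoulli between the two ends and solving for P₂: P₂ = P₁ + ½ρ(v₁² − v₂²) − ρgΔh.
P₂ = 561000 + ½·1000·(1.70² − 4.39²) − 1000·9.81·(+8.45) = 561000 + (-8200) − (82900) = 470000 Pa.

P₂ = 470000 Pa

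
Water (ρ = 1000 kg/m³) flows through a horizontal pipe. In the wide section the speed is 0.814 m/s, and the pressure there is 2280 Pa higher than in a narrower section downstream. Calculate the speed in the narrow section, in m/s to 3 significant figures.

Along the level pipe P + ½ρv² is conserved, hence v₂² = v₁² + 2(P₁ − P₂)/ρ.
v₂ = √(0.814² + 2·2280/1000) = √(0.663 + 4.56) = 2.29 m/s.

v₂ ≈ 2.29 m/s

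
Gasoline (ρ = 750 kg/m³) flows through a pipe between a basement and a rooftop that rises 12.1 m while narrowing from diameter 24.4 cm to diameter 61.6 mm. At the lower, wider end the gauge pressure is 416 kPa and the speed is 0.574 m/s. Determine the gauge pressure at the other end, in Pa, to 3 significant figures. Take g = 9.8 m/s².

Continuity gives A₁v₁ = A₂v₂, so v₂ = (468 cm²)/(29.8 cm²) × 0.574 m/s = 9.01 m/s.
Bernoulli: P₁ + ½ρv₁² + ρg h₁ = P₂ + ½ρv₂² + ρg h₂, so P₂ = P₁ + ½ρ(v₁² − v₂²) − ρg(h₂ − h₁).
P₂ = 416000 + ½·750·(0.574² − 9.01²) − 750·9.8·(+12.1) = 416000 + (-30300) − (88900) = 297000 Pa.

P₂ ≈ 297000 Pa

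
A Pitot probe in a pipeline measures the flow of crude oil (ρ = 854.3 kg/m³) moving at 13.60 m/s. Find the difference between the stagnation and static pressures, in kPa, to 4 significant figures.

At the stagnation point the flow is brought to rest, so Bernoulli gives P_stag − P_static = ½ρv².
ΔP = ½·854.3·13.60² = 79010 Pa.

ΔP ≈ 79.01 kPa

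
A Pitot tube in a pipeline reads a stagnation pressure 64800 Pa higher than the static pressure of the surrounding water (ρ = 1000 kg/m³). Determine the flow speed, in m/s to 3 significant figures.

v ≈ 11.4 m/s

The dynamic pressure equals the rise in static pressure at the stagnation point: ΔP = ½ρv².
v = √(2ΔP/ρ) = √(2·64800/1000) = 11.4 m/s.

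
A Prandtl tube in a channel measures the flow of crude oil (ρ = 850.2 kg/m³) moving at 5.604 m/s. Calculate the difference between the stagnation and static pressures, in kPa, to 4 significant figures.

The dynamic pressure equals the rise in static pressure at the stagnation point: ΔP = ½ρv².
ΔP = ½·850.2·5.604² = 13350 Pa.

ΔP = 13.35 kPa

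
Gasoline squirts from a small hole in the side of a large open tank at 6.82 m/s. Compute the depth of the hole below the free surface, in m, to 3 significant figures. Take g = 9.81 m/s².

h ≈ 2.37 m

For a small hole in a large open tank, ½v² = gh, giving h = v²/(2g).
h = 6.82²/(2·9.81) = 46.5/19.62 = 2.37 m.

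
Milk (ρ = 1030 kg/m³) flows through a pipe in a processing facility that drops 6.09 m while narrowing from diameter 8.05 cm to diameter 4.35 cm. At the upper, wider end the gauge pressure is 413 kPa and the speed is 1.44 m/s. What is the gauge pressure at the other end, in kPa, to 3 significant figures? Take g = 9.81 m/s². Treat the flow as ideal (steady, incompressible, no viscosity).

P₂ ≈ 463 kPa

Continuity gives A₁v₁ = A₂v₂, so v₂ = (50.9 cm²)/(14.9 cm²) × 1.44 m/s = 4.93 m/s.
Energy conservation along the streamline gives P₂ = P₁ − ½ρ(v₂² − v₁²) − ρg(h₂ − h₁).
P₂ = 413000 + ½·1030·(1.44² − 4.93²) − 1030·9.81·(−6.09) = 413000 + (-11500) − (-61500) = 463000 Pa.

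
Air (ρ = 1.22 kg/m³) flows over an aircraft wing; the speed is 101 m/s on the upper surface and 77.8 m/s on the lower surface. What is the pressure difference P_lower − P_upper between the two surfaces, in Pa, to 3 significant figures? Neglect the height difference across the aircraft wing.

Bernoulli (same height): P_lower − P_upper = ½ρ(v_upper² − v_lower²).
ΔP = ½·1.22·(101² − 77.8²) = 2530 Pa.

ΔP ≈ 2530 Pa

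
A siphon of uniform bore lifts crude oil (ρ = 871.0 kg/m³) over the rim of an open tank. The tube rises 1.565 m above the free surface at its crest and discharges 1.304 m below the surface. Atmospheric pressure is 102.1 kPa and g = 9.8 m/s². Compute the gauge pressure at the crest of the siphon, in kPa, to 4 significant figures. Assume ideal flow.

P_gauge ≈ -24.49 kPa

The outlet speed comes from Torricelli: v = √(2g·1.304) = 5.056 m/s.
Continuity keeps v the same throughout the tube; from surface to crest, P_atm + 0 = P_top + ½ρv² + ρg·h_top.
P_top = 102100 − ½·871.0·5.056² − 871.0·9.8·1.565 = 77610 Pa. So P_gauge = P_top − P_atm = -24490 Pa.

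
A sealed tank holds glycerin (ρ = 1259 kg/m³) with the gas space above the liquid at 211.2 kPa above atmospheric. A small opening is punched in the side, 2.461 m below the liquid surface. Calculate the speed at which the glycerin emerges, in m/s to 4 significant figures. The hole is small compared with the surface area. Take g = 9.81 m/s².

v ≈ 19.59 m/s

Take point 1 at the surface (v₁ ≈ 0) and point 2 at the hole (at atmospheric pressure). Bernoulli: P₁ + ρg h = P_atm + ½ρv₂².
With P₁ − P_atm = 211200 Pa, v₂ = √(2gh + 2ΔP/ρ) = √(2·9.81·2.461 + 2·211200/1259) = 19.59 m/s.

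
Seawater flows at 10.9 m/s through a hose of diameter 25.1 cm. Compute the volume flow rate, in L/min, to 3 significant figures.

Q ≈ 32400 L/min

Q = A·v = 0.0495 m² × 10.9 m/s = 0.539 m³/s.
Converting: 0.539 m³/s × 60000 = 32400 L/min.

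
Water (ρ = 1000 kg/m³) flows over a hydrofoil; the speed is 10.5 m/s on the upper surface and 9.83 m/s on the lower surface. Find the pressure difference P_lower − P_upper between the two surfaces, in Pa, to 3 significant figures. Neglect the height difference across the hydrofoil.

ΔP ≈ 6810 Pa

With negligible Δh, P + ½ρv² is constant, so P_low − P_up = ½ρ(v_up² − v_low²).
ΔP = ½·1000·(10.5² − 9.83²) = 6810 Pa.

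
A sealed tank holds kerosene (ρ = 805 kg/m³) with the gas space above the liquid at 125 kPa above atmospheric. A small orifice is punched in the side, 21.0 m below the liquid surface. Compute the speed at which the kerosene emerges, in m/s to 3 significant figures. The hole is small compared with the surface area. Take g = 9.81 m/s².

Take point 1 at the surface (v₁ ≈ 0) and point 2 at the hole (at atmospheric pressure). Bernoulli: P₁ + ρg h = P_atm + ½ρv₂².
With P₁ − P_atm = 125000 Pa, v₂ = √(2gh + 2ΔP/ρ) = √(2·9.81·21.0 + 2·125000/805) = 26.9 m/s.

v ≈ 26.9 m/s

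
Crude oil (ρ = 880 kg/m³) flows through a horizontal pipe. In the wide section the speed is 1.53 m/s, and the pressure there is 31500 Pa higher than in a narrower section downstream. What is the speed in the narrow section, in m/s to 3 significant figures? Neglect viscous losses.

Horizontal Bernoulli: P₁ + ½ρv₁² = P₂ + ½ρv₂², so v₂² = v₁² + 2(P₁ − P₂)/ρ.
v₂ = √(1.53² + 2·31500/880) = √(2.34 + 71.6) = 8.60 m/s.

8.60 m/s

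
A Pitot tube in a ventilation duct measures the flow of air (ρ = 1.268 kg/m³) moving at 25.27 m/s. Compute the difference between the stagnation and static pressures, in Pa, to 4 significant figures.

ΔP ≈ 404.9 Pa

Bernoulli between the free stream and the stagnation point: ½ρv² = P_stag − P_static.
ΔP = ½·1.268·25.27² = 404.9 Pa.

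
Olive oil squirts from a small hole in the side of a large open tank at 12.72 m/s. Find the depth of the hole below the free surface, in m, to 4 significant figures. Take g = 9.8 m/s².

Torricelli: v = √(2gh), so h = v²/(2g).
h = 12.72²/(2·9.8) = 161.8/19.60 = 8.255 m.

h = 8.255 m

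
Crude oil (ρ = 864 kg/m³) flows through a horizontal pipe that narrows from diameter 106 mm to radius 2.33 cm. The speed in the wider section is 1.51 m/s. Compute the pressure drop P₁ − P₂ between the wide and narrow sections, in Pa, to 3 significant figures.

Continuity gives A₁v₁ = A₂v₂, so v₂ = (88.2 cm²)/(17.1 cm²) × 1.51 m/s = 7.81 m/s.
The pipe is horizontal, so Bernoulli reduces to P₁ + ½ρv₁² = P₂ + ½ρv₂².
P₁ − P₂ = ½·864·(7.81² − 1.51²) = ½·864·58.8 = 25400 Pa.

ΔP ≈ 25400 Pa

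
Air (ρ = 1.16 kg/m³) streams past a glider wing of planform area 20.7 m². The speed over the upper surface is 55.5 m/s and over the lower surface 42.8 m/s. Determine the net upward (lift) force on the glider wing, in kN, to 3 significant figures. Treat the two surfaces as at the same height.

F ≈ 15.0 kN

With equal heights on the two surfaces, Bernoulli gives P_lower − P_upper = ½ρ(v_upper² − v_lower²).
ΔP = ½·1.16·(55.5² − 42.8²) = 724 Pa.
Lift = ΔP · A = 724 × 20.7 = 15000 N.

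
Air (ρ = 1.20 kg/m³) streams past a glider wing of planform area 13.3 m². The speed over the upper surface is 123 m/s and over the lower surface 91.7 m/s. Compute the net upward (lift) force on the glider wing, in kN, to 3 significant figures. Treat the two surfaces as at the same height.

53.6 kN

With equal heights on the two surfaces, Bernoulli gives P_lower − P_upper = ½ρ(v_upper² − v_lower²).
ΔP = ½·1.20·(123² − 91.7²) = 4030 Pa.
Lift = ΔP · A = 4030 × 13.3 = 53600 N.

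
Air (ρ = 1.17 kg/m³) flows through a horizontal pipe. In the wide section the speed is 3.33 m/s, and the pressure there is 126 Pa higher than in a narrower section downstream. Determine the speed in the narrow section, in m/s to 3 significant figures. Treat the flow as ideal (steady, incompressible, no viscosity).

v₂ = 15.0 m/s

With h₁ = h₂, rearranging Bernoulli gives v₂ = √(v₁² + 2ΔP/ρ).
v₂ = √(3.33² + 2·126/1.17) = √(11.1 + 215) = 15.0 m/s.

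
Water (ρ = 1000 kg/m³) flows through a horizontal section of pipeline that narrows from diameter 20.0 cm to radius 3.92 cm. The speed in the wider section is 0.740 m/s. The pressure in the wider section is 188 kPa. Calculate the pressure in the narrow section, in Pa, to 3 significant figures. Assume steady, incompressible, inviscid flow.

P₂ = 177000 Pa

By continuity, v₂ = v₁·A₁/A₂ = 0.740·(314/48.3) = 4.82 m/s.
Along the horizontal streamline, P + ½ρv² is constant.
P₂ = P₁ − ½ρ(v₂² − v₁²) = 188000 − ½·1000·(4.82² − 0.740²) = 188000 − 11300 = 177000 Pa.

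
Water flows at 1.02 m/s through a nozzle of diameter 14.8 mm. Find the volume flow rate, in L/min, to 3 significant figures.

10.5 L/min

Q = A·v = 0.000172 m² × 1.02 m/s = 0.000175 m³/s.
Converting: 0.000175 m³/s × 60000 = 10.5 L/min.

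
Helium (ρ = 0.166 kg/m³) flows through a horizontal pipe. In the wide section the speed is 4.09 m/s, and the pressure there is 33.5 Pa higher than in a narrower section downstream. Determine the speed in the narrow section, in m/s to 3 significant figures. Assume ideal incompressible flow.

Horizontal Bernoulli: P₁ + ½ρv₁² = P₂ + ½ρv₂², so v₂² = v₁² + 2(P₁ − P₂)/ρ.
v₂ = √(4.09² + 2·33.5/0.166) = √(16.7 + 404) = 20.5 m/s.

v₂ ≈ 20.5 m/s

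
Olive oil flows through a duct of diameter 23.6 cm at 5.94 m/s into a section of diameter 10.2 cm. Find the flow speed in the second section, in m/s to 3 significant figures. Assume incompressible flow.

v₂ ≈ 31.8 m/s

Mass conservation (A₁v₁ = A₂v₂) gives v₂ = 5.94 × 437/81.7 = 31.8 m/s.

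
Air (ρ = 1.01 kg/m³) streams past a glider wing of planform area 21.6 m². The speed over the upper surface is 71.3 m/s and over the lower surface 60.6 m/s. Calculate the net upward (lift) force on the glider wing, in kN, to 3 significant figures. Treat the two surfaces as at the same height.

F ≈ 15.4 kN

The faster flow above has the lower pressure; Bernoulli (same height) gives ΔP = ½ρ(v_up² − v_low²).
ΔP = ½·1.01·(71.3² − 60.6²) = 713 Pa.
Lift = ΔP · A = 713 × 21.6 = 15400 N.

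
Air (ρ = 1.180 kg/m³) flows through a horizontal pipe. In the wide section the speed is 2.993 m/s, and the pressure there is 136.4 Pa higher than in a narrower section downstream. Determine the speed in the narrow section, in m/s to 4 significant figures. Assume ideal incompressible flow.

v₂ = 15.50 m/s

Horizontal Bernoulli: P₁ + ½ρv₁² = P₂ + ½ρv₂², so v₂² = v₁² + 2(P₁ − P₂)/ρ.
v₂ = √(2.993² + 2·136.4/1.180) = √(8.958 + 231.2) = 15.50 m/s.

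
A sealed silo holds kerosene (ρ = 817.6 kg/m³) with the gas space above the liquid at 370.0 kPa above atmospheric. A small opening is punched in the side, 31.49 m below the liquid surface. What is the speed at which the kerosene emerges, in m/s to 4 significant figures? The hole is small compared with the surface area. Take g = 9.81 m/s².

v ≈ 39.02 m/s

Take point 1 at the surface (v₁ ≈ 0) and point 2 at the hole (at atmospheric pressure). Bernoulli: P₁ + ρg h = P_atm + ½ρv₂².
With P₁ − P_atm = 370000 Pa, v₂ = √(2gh + 2ΔP/ρ) = √(2·9.81·31.49 + 2·370000/817.6) = 39.02 m/s.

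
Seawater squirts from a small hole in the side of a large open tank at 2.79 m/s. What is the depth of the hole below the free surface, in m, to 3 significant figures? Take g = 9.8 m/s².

Torricelli: v = √(2gh), so h = v²/(2g).
h = 2.79²/(2·9.8) = 7.78/19.60 = 0.397 m.

h = 0.397 m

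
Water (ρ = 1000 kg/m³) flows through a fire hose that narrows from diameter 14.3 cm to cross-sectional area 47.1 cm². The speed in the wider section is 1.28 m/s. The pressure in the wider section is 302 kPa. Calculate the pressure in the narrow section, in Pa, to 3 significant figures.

The volume flow rate is constant, so v₂ = (A₁/A₂)v₁ = (161/47.1)·1.28 = 4.36 m/s.
Along the horizontal streamline, P + ½ρv² is constant.
P₂ = P₁ − ½ρ(v₂² − v₁²) = 302000 − ½·1000·(4.36² − 1.28²) = 302000 − 8710 = 293000 Pa.

293000 Pa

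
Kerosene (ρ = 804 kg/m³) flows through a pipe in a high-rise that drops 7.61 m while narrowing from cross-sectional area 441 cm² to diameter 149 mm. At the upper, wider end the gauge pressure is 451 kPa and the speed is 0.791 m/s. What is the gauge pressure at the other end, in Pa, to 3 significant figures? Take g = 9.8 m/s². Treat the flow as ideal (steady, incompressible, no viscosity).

Mass conservation (A₁v₁ = A₂v₂) gives v₂ = 0.791 × 441/174 = 2.00 m/s.
Energy conservation along the streamline gives P₂ = P₁ − ½ρ(v₂² − v₁²) − ρg(h₂ − h₁).
P₂ = 451000 + ½·804·(0.791² − 2.00²) − 804·9.8·(−7.61) = 451000 + (-1360) − (-60000) = 510000 Pa.

P₂ ≈ 510000 Pa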